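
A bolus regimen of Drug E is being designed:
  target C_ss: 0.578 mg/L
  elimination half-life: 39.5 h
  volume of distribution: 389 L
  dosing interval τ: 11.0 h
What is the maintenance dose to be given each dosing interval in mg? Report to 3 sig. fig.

k = ln2 / t½ = 0.693147 / 39.5 = 0.01755 h⁻¹
CL = k × Vd = 0.01755 × 389 = 6.827 L/h
At steady state, Dose/τ = Css × CL.
Dose = Css × CL × τ = 0.578 × 6.827 × 11.0 = 43.41 mg

43.4 mg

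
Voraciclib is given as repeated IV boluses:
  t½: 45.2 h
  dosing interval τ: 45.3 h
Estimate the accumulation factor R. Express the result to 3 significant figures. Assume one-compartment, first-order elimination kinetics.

k = ln2 / t½ = 0.693147 / 45.2 = 0.01534 h⁻¹
e^(−kτ) = e^(−0.01534 × 45.3) = 0.4991
Accumulation ratio R = 1 / (1 − e^(−kτ)) = 1 / (1 − 0.4991) = 1.996

2.00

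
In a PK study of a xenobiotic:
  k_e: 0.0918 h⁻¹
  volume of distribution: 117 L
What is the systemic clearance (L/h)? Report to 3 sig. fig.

CL = k × Vd = 0.0918 × 117 = 10.74 L/h

10.7 L/h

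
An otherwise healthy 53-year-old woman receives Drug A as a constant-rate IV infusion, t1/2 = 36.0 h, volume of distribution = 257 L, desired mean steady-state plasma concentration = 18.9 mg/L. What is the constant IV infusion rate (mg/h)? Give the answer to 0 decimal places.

94 mg/h

k = ln2 / t½ = 0.693147 / 36.0 = 0.01925 h⁻¹
CL = k × Vd = 0.01925 × 257 = 4.947 L/h
At steady state, infusion rate R₀ = Css × CL = 18.9 × 4.947 = 93.50 mg/h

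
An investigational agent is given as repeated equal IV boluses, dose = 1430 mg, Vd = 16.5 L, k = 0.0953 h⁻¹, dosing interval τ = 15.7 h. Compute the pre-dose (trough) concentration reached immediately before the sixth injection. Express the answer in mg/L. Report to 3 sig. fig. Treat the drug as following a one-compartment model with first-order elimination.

C₀ per dose = Dose / Vd = 1430 / 16.5 = 86.67 mg/L
Fraction remaining after one interval: r = e^(−kτ) = e^(−0.09530 × 15.7) = 0.2240
Before dose 6, 5 doses have been given (aged 1τ, 2τ, 3τ, 4τ, 5τ).
C_trough = C₀ × (r + r² + … + r^5) = C₀ × r(1−r^5)/(1−r)
        = 86.67 × 0.2240 × (1 − 0.0005639) / (1 − 0.2240) = 25.00 mg/L

25.0 mg/L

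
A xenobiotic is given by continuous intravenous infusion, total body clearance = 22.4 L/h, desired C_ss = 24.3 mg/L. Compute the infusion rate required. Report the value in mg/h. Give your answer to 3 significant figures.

At steady state, infusion rate R₀ = Css × CL = 24.3 × 22.40 = 544.3 mg/h

544 mg/h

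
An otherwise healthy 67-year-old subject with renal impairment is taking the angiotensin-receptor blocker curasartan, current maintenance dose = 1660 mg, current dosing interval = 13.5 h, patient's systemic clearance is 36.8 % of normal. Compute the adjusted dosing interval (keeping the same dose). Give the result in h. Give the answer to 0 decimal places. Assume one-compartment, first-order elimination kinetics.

To keep the same average steady-state level, dosing rate must scale with clearance.
CL ratio = 36.8 / 100 = 0.3680
New interval (same dose) = 13.5 / 0.3680 = 36.68 h

37 h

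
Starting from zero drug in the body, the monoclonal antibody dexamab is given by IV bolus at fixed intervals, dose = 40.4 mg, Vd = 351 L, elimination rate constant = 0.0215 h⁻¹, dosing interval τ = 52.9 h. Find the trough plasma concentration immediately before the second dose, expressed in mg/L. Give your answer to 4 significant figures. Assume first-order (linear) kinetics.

C₀ per dose = Dose / Vd = 40.4 / 351 = 0.1151 mg/L
Fraction remaining after one interval: r = e^(−kτ) = e^(−0.02150 × 52.9) = 0.3207
Before dose 2, 1 dose has been given (aged 1τ).
C_trough = C₀ × r = 0.1151 × 0.3207 = 0.03691 mg/L

0.03691 mg/L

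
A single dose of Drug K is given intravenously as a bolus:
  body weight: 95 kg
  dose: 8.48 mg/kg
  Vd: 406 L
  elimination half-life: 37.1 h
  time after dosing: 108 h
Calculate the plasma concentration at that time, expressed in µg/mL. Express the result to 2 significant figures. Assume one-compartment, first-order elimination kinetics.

Total dose = 8.48 × 95 = 805.6 mg
C₀ = Dose / Vd = 805.6 / 406 = 1.984 mg/L
k = ln2 / t½ = 0.693147 / 37.1 = 0.01868 h⁻¹
C = C₀ · e^(−k·t) = 1.984 × e^(−0.01868 × 108)
  = 1.984 × 0.1330 = 0.2639 mg/L
(0.2639 mg/L = 0.2639 µg/mL)

0.26 µg/mL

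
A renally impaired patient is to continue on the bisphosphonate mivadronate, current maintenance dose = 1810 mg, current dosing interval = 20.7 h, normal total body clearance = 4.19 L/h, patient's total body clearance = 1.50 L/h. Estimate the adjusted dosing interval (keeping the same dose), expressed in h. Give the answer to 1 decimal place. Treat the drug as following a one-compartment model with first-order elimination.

To keep the same average steady-state level, dosing rate must scale with clearance.
CL ratio = 1.50 / 4.19 = 0.3580
New interval (same dose) = 20.7 / 0.3580 = 57.82 h

57.8 h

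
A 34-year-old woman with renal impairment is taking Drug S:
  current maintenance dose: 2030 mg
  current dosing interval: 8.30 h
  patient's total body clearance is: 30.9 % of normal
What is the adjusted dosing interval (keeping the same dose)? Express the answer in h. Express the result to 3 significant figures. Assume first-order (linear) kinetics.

To keep the same average steady-state level, dosing rate must scale with clearance.
CL ratio = 30.9 / 100 = 0.3090
New interval (same dose) = 8.30 / 0.3090 = 26.86 h

26.9 h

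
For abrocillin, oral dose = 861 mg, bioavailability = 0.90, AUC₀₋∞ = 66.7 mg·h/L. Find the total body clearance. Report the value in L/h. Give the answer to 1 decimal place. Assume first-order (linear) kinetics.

CL = F·Dose / AUC = 0.90 × 861 / 66.7 = 11.62 L/h

11.6 L/h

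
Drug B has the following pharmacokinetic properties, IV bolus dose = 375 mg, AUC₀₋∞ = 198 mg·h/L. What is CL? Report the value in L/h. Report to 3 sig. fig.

1.89 L/h

CL = Dose / AUC = 375 / 198 = 1.894 L/h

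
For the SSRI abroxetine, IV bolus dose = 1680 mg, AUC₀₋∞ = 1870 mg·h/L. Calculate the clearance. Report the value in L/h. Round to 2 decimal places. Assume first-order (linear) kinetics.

0.90 L/h

CL = Dose / AUC = 1680 / 1870 = 0.8984 L/h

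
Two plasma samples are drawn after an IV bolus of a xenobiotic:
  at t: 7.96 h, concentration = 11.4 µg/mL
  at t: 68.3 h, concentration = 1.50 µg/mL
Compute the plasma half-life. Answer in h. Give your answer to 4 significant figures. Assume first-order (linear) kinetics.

k = ln(C₁/C₂) / (t₂ − t₁) = ln(11.4/1.50) / (68.3 − 7.96)
  = 2.028 / 60.34 = 0.03361 h⁻¹
t½ = ln2 / k = 0.693147 / 0.03361 = 20.62 h

20.62 h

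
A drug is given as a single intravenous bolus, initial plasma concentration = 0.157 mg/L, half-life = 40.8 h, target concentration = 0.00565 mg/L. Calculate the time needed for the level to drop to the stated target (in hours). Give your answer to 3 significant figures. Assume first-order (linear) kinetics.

k = ln2 / t½ = 0.693147 / 40.8 = 0.01699 h⁻¹
t = ln(C₀ / C) / k = ln(0.1570 / 0.00565) / 0.01699
  = ln(27.79) / 0.01699 = 3.325 / 0.01699 = 195.7 h

196 h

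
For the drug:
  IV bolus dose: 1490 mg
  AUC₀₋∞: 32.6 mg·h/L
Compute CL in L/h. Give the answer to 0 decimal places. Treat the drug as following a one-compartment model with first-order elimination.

46 L/h

CL = Dose / AUC = 1490 / 32.6 = 45.71 L/h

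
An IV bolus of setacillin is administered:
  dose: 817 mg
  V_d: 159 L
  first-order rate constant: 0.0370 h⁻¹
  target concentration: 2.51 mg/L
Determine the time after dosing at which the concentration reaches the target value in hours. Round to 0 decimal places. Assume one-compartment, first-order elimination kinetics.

19 h

C₀ = Dose / Vd = 817.0 / 159 = 5.138 mg/L
t = ln(C₀ / C) / k = ln(5.138 / 2.51) / 0.03700
  = ln(2.047) / 0.03700 = 0.7164 / 0.03700 = 19.36 h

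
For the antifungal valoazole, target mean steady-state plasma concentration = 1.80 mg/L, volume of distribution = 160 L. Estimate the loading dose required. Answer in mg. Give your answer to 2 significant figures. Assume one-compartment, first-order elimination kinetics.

LD = Css × Vd = 1.80 × 160 = 288.0 mg

290 mg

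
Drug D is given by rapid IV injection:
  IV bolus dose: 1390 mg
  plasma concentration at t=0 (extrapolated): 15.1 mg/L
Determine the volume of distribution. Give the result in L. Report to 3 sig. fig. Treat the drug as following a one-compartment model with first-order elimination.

Vd = Dose / C₀ = 1390 / 15.1 = 92.05 L

92.1 L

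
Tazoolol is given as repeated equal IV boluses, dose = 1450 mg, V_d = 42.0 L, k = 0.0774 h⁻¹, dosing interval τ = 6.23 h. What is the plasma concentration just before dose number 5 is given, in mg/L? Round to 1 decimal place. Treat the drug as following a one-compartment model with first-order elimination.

47.6 mg/L

C₀ per dose = Dose / Vd = 1450 / 42.0 = 34.52 mg/L
Fraction remaining after one interval: r = e^(−kτ) = e^(−0.07740 × 6.23) = 0.6174
Before dose 5, 4 doses have been given (aged 1τ, 2τ, 3τ, 4τ).
C_trough = C₀ × (r + r² + … + r^4) = C₀ × r(1−r^4)/(1−r)
        = 34.52 × 0.6174 × (1 − 0.1453) / (1 − 0.6174) = 47.61 mg/L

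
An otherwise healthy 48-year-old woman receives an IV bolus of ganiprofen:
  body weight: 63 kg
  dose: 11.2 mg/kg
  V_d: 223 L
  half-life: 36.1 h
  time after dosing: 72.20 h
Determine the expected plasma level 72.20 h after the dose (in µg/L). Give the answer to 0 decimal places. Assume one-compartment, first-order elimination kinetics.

791 µg/L

Total dose = 11.2 × 63 = 705.6 mg
C₀ = Dose / Vd = 705.6 / 223 = 3.164 mg/L
k = ln2 / t½ = 0.693147 / 36.1 = 0.01920 h⁻¹
t / t½ = 72.20 / 36.1 = 2 half-lives
C = C₀ × (1/2)^2 = 3.164 × 0.2500 = 0.7910 mg/L
Convert: 0.7910 mg/L × 1000 = 791.0 µg/L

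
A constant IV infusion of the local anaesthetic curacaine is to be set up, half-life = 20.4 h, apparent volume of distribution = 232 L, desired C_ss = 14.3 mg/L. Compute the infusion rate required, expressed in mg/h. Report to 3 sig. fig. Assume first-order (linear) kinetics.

k = ln2 / t½ = 0.693147 / 20.4 = 0.03398 h⁻¹
CL = k × Vd = 0.03398 × 232 = 7.883 L/h
At steady state, infusion rate R₀ = Css × CL = 14.3 × 7.883 = 112.7 mg/h

113 mg/h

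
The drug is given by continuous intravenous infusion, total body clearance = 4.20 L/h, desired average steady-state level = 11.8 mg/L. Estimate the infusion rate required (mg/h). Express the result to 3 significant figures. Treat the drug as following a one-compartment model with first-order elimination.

49.6 mg/h

At steady state, infusion rate R₀ = Css × CL = 11.8 × 4.200 = 49.56 mg/h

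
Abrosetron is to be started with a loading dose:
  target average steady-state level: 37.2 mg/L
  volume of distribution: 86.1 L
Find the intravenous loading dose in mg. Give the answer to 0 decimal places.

LD = Css × Vd = 37.2 × 86.1 = 3203 mg

3203 mg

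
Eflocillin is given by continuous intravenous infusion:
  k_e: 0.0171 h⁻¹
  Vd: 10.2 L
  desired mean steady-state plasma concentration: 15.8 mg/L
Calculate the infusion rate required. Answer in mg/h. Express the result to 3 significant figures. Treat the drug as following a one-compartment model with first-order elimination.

2.76 mg/h

CL = k × Vd = 0.01710 × 10.2 = 0.1744 L/h
At steady state, infusion rate R₀ = Css × CL = 15.8 × 0.1744 = 2.756 mg/h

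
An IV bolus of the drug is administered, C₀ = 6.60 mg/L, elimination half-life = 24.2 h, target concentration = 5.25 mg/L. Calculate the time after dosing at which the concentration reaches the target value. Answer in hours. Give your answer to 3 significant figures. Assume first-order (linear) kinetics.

k = ln2 / t½ = 0.693147 / 24.2 = 0.02864 h⁻¹
t = ln(C₀ / C) / k = ln(6.600 / 5.25) / 0.02864
  = ln(1.257) / 0.02864 = 0.2287 / 0.02864 = 7.985 h

7.99 h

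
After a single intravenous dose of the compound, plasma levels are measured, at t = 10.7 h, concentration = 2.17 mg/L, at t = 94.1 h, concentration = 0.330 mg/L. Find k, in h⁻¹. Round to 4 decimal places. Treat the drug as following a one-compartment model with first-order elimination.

0.0226 h⁻¹

k = ln(C₁/C₂) / (t₂ − t₁) = ln(2.17/0.330) / (94.1 − 10.7)
  = 1.883 / 83.40 = 0.02258 h⁻¹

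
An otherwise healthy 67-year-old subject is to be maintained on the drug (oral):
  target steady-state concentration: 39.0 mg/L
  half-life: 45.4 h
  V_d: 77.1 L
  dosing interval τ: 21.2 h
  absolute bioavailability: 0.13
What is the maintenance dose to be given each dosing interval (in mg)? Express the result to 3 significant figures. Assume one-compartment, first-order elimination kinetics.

7490 mg

k = ln2 / t½ = 0.693147 / 45.4 = 0.01527 h⁻¹
CL = k × Vd = 0.01527 × 77.1 = 1.177 L/h
At steady state, F × (Dose/τ) = Css × CL.
Dose = Css × CL × τ / F = 39.0 × 1.177 × 21.2 / 0.13 = 7486 mg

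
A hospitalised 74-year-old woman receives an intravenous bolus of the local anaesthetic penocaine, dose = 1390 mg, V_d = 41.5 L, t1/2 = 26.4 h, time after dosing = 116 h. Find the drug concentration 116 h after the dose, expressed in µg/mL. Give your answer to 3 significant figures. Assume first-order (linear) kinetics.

1.59 µg/mL

C₀ = Dose / Vd = 1390 / 41.5 = 33.49 mg/L
k = ln2 / t½ = 0.693147 / 26.4 = 0.02626 h⁻¹
C = C₀ · e^(−k·t) = 33.49 × e^(−0.02626 × 116)
  = 33.49 × 0.04754 = 1.592 mg/L
(1.592 mg/L = 1.592 µg/mL)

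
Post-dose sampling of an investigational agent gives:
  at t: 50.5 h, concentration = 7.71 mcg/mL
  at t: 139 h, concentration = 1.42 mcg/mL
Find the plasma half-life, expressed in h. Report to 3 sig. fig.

36.3 h

k = ln(C₁/C₂) / (t₂ − t₁) = ln(7.71/1.42) / (139 − 50.5)
  = 1.692 / 88.50 = 0.01912 h⁻¹
t½ = ln2 / k = 0.693147 / 0.01912 = 36.25 h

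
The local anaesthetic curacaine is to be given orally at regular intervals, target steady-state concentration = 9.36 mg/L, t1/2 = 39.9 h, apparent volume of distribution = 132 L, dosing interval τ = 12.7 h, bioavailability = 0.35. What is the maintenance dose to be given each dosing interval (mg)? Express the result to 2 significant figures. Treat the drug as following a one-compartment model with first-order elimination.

780 mg

k = ln2 / t½ = 0.693147 / 39.9 = 0.01737 h⁻¹
CL = k × Vd = 0.01737 × 132 = 2.293 L/h
At steady state, F × (Dose/τ) = Css × CL.
Dose = Css × CL × τ / F = 9.36 × 2.293 × 12.7 / 0.35 = 778.8 mg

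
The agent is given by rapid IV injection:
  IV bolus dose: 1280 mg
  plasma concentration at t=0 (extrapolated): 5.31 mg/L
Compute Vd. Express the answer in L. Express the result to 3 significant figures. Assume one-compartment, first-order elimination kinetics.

241 L

Vd = Dose / C₀ = 1280 / 5.31 = 241.1 L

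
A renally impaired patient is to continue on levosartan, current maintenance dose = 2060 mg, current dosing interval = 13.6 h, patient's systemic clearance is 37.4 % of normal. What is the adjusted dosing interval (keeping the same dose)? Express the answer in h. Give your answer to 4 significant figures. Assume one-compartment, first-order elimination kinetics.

36.36 h

To keep the same average steady-state level, dosing rate must scale with clearance.
CL ratio = 37.4 / 100 = 0.3740
New interval (same dose) = 13.6 / 0.3740 = 36.36 h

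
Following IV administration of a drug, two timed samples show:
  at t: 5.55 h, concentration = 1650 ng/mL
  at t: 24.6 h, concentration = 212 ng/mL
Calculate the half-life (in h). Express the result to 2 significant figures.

k = ln(C₁/C₂) / (t₂ − t₁) = ln(1650/212) / (24.6 − 5.55)
  = 2.052 / 19.05 = 0.1077 h⁻¹
t½ = ln2 / k = 0.693147 / 0.1077 = 6.436 h

6.4 h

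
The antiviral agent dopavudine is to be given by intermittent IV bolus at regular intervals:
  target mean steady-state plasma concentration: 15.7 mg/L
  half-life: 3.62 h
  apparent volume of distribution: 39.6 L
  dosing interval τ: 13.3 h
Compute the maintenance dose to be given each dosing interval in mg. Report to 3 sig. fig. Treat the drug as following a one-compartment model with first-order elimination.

k = ln2 / t½ = 0.693147 / 3.62 = 0.1915 h⁻¹
CL = k × Vd = 0.1915 × 39.6 = 7.583 L/h
At steady state, Dose/τ = Css × CL.
Dose = Css × CL × τ = 15.7 × 7.583 × 13.3 = 1583 mg

1580 mg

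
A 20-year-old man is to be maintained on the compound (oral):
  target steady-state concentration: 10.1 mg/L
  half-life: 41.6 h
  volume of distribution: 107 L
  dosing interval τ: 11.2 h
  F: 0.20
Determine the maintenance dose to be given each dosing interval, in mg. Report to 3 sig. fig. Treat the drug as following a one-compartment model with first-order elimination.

1010 mg

k = ln2 / t½ = 0.693147 / 41.6 = 0.01666 h⁻¹
CL = k × Vd = 0.01666 × 107 = 1.783 L/h
At steady state, F × (Dose/τ) = Css × CL.
Dose = Css × CL × τ / F = 10.1 × 1.783 × 11.2 / 0.20 = 1008 mg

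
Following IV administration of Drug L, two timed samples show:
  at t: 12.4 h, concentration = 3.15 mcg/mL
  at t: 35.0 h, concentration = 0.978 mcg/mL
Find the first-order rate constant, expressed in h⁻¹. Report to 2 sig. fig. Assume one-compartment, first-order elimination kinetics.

0.052 h⁻¹

k = ln(C₁/C₂) / (t₂ − t₁) = ln(3.15/0.978) / (35.0 − 12.4)
  = 1.170 / 22.60 = 0.05177 h⁻¹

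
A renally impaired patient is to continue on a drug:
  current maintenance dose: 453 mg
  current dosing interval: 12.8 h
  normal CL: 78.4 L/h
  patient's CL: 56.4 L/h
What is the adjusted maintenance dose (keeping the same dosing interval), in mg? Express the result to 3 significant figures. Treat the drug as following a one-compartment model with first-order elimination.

326 mg

To keep the same average steady-state level, dosing rate must scale with clearance.
CL ratio = 56.4 / 78.4 = 0.7194
New dose (same interval) = 453 × 0.7194 = 325.9 mg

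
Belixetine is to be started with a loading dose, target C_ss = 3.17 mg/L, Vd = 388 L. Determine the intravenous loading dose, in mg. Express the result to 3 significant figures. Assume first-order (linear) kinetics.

1230 mg

LD = Css × Vd = 3.17 × 388 = 1230 mg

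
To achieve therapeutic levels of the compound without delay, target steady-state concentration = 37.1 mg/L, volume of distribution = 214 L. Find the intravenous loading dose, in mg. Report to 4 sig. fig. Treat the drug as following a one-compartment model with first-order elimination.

LD = Css × Vd = 37.1 × 214 = 7939 mg

7939 mg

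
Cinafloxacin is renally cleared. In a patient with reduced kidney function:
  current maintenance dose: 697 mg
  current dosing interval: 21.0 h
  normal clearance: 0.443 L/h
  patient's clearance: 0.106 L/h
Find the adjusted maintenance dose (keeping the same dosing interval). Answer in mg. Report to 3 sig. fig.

167 mg

To keep the same average steady-state level, dosing rate must scale with clearance.
CL ratio = 0.106 / 0.443 = 0.2393
New dose (same interval) = 697 × 0.2393 = 166.8 mg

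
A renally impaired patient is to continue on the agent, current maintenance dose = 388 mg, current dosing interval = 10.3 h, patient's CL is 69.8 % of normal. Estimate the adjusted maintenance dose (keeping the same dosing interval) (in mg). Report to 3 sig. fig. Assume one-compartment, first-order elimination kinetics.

271 mg

To keep the same average steady-state level, dosing rate must scale with clearance.
CL ratio = 69.8 / 100 = 0.6980
New dose (same interval) = 388 × 0.6980 = 270.8 mg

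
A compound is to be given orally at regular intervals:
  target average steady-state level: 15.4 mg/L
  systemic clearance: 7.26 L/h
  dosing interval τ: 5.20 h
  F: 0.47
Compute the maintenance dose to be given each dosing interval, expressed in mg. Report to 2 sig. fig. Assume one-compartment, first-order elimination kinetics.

At steady state, F × (Dose/τ) = Css × CL.
Dose = Css × CL × τ / F = 15.4 × 7.260 × 5.20 / 0.47 = 1237 mg

1200 mg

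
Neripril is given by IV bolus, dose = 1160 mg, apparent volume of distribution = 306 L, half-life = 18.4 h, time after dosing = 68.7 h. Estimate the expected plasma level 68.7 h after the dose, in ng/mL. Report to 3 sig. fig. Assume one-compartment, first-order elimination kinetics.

285 ng/mL

C₀ = Dose / Vd = 1160 / 306 = 3.791 mg/L
k = ln2 / t½ = 0.693147 / 18.4 = 0.03767 h⁻¹
C = C₀ · e^(−k·t) = 3.791 × e^(−0.03767 × 68.7)
  = 3.791 × 0.07518 = 0.2850 mg/L
Convert: 0.2850 mg/L × 1000 = 285.0 ng/mL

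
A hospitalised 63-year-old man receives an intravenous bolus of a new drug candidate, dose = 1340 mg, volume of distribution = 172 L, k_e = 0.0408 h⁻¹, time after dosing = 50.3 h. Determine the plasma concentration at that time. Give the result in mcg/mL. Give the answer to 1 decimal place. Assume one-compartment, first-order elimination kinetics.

C₀ = Dose / Vd = 1340 / 172 = 7.791 mg/L
C = C₀ · e^(−k·t) = 7.791 × e^(−0.04080 × 50.3)
  = 7.791 × 0.1284 = 1.000 mg/L
(1.000 mg/L = 1.000 mcg/mL)

1.0 mcg/mL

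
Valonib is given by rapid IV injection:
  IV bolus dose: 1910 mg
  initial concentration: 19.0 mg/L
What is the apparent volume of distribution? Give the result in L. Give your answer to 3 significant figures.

101 L

Vd = Dose / C₀ = 1910 / 19.0 = 100.5 L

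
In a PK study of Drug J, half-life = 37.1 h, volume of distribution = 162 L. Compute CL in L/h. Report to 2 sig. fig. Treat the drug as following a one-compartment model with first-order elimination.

3.0 L/h

k = ln2 / t½ = 0.693147 / 37.1 = 0.01868 h⁻¹
CL = k × Vd = 0.01868 × 162 = 3.026 L/h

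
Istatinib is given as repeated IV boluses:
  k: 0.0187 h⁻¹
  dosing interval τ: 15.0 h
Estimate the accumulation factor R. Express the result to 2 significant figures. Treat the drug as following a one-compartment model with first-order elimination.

e^(−kτ) = e^(−0.01870 × 15.0) = 0.7554
Accumulation ratio R = 1 / (1 − e^(−kτ)) = 1 / (1 − 0.7554) = 4.088

4.1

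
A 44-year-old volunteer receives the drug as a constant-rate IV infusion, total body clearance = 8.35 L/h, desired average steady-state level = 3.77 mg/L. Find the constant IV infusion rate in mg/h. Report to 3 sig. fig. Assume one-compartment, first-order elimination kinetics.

31.5 mg/h

At steady state, infusion rate R₀ = Css × CL = 3.77 × 8.350 = 31.48 mg/h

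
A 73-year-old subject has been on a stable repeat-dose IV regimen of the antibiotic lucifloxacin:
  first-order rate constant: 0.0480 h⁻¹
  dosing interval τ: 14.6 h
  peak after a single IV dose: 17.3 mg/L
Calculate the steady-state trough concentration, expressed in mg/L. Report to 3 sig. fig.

e^(−kτ) = e^(−0.04800 × 14.6) = 0.4962
Accumulation ratio R = 1 / (1 − e^(−kτ)) = 1 / (1 − 0.4962) = 1.985
Steady-state trough = C₀ × R × e^(−kτ) = 17.3 × 1.985 × 0.4962 = 17.04 mg/L

17.0 mg/L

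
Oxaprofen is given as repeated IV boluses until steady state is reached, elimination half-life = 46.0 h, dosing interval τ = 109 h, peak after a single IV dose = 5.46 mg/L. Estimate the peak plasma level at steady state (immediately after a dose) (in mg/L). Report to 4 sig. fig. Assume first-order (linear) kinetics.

k = ln2 / t½ = 0.693147 / 46.0 = 0.01507 h⁻¹
e^(−kτ) = e^(−0.01507 × 109) = 0.1935
Accumulation ratio R = 1 / (1 − e^(−kτ)) = 1 / (1 − 0.1935) = 1.240
Steady-state peak = C₀ × R = 5.46 × 1.240 = 6.770 mg/L

6.770 mg/L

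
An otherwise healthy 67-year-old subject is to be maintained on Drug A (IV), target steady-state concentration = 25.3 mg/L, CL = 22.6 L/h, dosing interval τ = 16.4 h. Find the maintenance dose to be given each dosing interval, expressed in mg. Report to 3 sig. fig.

At steady state, Dose/τ = Css × CL.
Dose = Css × CL × τ = 25.3 × 22.60 × 16.4 = 9377 mg

9380 mg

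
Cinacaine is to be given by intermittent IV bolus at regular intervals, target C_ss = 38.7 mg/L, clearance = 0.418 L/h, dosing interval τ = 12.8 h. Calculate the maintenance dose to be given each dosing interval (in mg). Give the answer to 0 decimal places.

207 mg

At steady state, Dose/τ = Css × CL.
Dose = Css × CL × τ = 38.7 × 0.4180 × 12.8 = 207.1 mg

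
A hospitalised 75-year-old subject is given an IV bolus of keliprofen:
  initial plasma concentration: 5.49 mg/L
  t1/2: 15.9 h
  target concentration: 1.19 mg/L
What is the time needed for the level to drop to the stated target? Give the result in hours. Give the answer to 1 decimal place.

35.1 h

k = ln2 / t½ = 0.693147 / 15.9 = 0.04359 h⁻¹
t = ln(C₀ / C) / k = ln(5.490 / 1.19) / 0.04359
  = ln(4.613) / 0.04359 = 1.529 / 0.04359 = 35.08 h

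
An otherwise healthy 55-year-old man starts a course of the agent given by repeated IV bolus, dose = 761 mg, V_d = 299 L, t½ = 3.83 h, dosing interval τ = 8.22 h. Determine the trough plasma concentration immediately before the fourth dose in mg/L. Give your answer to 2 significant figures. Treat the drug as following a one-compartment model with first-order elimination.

0.73 mg/L

C₀ per dose = Dose / Vd = 761 / 299 = 2.545 mg/L
k = ln2 / t½ = 0.693147 / 3.83 = 0.1810 h⁻¹
Fraction remaining after one interval: r = e^(−kτ) = e^(−0.1810 × 8.22) = 0.2259
Before dose 4, 3 doses have been given (aged 1τ, 2τ, 3τ).
C_trough = C₀ × (r + r² + … + r^3) = C₀ × r(1−r^3)/(1−r)
        = 2.545 × 0.2259 × (1 − 0.01153) / (1 − 0.2259) = 0.7341 mg/L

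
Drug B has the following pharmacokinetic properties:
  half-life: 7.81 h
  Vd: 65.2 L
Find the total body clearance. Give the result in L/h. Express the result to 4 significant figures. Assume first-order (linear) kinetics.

5.787 L/h

k = ln2 / t½ = 0.693147 / 7.81 = 0.08875 h⁻¹
CL = k × Vd = 0.08875 × 65.2 = 5.787 L/h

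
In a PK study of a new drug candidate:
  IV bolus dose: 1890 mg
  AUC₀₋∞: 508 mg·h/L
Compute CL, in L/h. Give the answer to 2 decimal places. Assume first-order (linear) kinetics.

CL = Dose / AUC = 1890 / 508 = 3.720 L/h

3.72 L/h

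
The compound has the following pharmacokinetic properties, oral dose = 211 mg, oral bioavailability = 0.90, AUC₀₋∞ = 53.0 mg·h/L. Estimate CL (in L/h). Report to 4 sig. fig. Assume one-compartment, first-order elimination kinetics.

3.583 L/h

CL = F·Dose / AUC = 0.90 × 211 / 53.0 = 3.583 L/h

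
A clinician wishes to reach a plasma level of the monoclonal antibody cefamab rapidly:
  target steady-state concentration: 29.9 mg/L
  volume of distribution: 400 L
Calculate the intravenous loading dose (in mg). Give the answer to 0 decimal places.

LD = Css × Vd = 29.9 × 400 = 11960 mg

11960 mg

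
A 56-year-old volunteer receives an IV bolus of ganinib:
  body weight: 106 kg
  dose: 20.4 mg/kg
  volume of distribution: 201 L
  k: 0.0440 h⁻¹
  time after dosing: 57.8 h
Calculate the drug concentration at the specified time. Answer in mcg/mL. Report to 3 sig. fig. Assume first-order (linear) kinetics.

0.846 mcg/mL

Total dose = 20.4 × 106 = 2162 mg
C₀ = Dose / Vd = 2162 / 201 = 10.76 mg/L
C = C₀ · e^(−k·t) = 10.76 × e^(−0.04400 × 57.8)
  = 10.76 × 0.07861 = 0.8458 mg/L
(0.8458 mg/L = 0.8458 mcg/mL)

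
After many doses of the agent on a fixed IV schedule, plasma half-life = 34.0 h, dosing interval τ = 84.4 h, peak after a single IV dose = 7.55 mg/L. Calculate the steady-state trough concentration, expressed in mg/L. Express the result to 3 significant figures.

1.65 mg/L

k = ln2 / t½ = 0.693147 / 34.0 = 0.02039 h⁻¹
e^(−kτ) = e^(−0.02039 × 84.4) = 0.1789
Accumulation ratio R = 1 / (1 − e^(−kτ)) = 1 / (1 − 0.1789) = 1.218
Steady-state trough = C₀ × R × e^(−kτ) = 7.55 × 1.218 × 0.1789 = 1.645 mg/L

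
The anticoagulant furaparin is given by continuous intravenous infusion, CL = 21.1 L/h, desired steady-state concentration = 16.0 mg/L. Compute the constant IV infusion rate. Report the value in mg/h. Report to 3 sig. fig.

At steady state, infusion rate R₀ = Css × CL = 16.0 × 21.10 = 337.6 mg/h

338 mg/h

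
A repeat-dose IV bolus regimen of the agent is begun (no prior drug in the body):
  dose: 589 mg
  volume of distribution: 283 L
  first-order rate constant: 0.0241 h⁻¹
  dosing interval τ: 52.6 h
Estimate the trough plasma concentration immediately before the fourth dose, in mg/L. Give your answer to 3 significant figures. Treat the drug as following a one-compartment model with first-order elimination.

0.797 mg/L

C₀ per dose = Dose / Vd = 589 / 283 = 2.081 mg/L
Fraction remaining after one interval: r = e^(−kτ) = e^(−0.02410 × 52.6) = 0.2815
Before dose 4, 3 doses have been given (aged 1τ, 2τ, 3τ).
C_trough = C₀ × (r + r² + … + r^3) = C₀ × r(1−r^3)/(1−r)
        = 2.081 × 0.2815 × (1 − 0.02231) / (1 − 0.2815) = 0.7971 mg/L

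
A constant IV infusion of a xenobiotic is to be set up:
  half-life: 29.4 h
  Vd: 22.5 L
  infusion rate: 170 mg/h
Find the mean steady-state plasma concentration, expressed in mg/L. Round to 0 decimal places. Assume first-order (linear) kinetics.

k = ln2 / t½ = 0.693147 / 29.4 = 0.02358 h⁻¹
CL = k × Vd = 0.02358 × 22.5 = 0.5306 L/h
At steady state Css = R₀ / CL = 170 / 0.5306 = 320.4 mg/L

320 mg/L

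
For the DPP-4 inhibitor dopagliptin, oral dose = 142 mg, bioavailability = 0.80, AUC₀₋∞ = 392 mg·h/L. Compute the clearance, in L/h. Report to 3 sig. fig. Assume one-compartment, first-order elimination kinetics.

CL = F·Dose / AUC = 0.80 × 142 / 392 = 0.2898 L/h

0.290 L/h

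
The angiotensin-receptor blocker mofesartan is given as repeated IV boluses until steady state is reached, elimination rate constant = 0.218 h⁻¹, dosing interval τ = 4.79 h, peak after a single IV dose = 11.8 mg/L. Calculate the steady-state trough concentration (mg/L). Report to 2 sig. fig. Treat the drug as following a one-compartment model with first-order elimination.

6.4 mg/L

e^(−kτ) = e^(−0.2180 × 4.79) = 0.3520
Accumulation ratio R = 1 / (1 − e^(−kτ)) = 1 / (1 − 0.3520) = 1.543
Steady-state trough = C₀ × R × e^(−kτ) = 11.8 × 1.543 × 0.3520 = 6.409 mg/L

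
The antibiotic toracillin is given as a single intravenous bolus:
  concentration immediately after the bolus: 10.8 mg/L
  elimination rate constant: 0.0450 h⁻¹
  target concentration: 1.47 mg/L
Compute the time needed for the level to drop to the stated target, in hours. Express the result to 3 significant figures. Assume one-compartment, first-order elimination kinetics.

44.3 h

t = ln(C₀ / C) / k = ln(10.80 / 1.47) / 0.04500
  = ln(7.347) / 0.04500 = 1.994 / 0.04500 = 44.31 h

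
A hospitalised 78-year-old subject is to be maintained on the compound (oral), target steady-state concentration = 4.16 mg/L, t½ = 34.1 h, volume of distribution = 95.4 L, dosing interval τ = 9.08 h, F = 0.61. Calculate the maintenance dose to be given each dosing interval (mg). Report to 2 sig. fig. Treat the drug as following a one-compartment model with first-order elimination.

120 mg

k = ln2 / t½ = 0.693147 / 34.1 = 0.02033 h⁻¹
CL = k × Vd = 0.02033 × 95.4 = 1.939 L/h
At steady state, F × (Dose/τ) = Css × CL.
Dose = Css × CL × τ / F = 4.16 × 1.939 × 9.08 / 0.61 = 120.1 mg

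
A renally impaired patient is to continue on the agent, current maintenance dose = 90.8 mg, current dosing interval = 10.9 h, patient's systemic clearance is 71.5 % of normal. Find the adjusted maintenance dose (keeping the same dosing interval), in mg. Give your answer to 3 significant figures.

64.9 mg

To keep the same average steady-state level, dosing rate must scale with clearance.
CL ratio = 71.5 / 100 = 0.7150
New dose (same interval) = 90.8 × 0.7150 = 64.92 mg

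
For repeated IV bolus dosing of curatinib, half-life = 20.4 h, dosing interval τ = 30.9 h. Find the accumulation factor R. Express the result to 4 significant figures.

k = ln2 / t½ = 0.693147 / 20.4 = 0.03398 h⁻¹
e^(−kτ) = e^(−0.03398 × 30.9) = 0.3499
Accumulation ratio R = 1 / (1 − e^(−kτ)) = 1 / (1 − 0.3499) = 1.538

1.538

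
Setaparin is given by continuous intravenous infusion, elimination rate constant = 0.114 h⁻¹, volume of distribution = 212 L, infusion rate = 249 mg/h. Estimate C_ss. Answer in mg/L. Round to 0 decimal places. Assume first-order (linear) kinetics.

10 mg/L

CL = k × Vd = 0.1140 × 212 = 24.17 L/h
At steady state Css = R₀ / CL = 249 / 24.17 = 10.30 mg/L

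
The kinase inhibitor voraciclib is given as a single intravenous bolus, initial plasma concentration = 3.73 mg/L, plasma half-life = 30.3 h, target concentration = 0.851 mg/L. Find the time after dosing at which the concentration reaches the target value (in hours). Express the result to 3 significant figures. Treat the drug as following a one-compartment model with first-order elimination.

k = ln2 / t½ = 0.693147 / 30.3 = 0.02288 h⁻¹
t = ln(C₀ / C) / k = ln(3.730 / 0.851) / 0.02288
  = ln(4.383) / 0.02288 = 1.478 / 0.02288 = 64.60 h

64.6 h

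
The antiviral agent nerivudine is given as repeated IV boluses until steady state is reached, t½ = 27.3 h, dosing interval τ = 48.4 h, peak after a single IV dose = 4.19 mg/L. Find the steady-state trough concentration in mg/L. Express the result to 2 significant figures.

k = ln2 / t½ = 0.693147 / 27.3 = 0.02539 h⁻¹
e^(−kτ) = e^(−0.02539 × 48.4) = 0.2926
Accumulation ratio R = 1 / (1 − e^(−kτ)) = 1 / (1 − 0.2926) = 1.414
Steady-state trough = C₀ × R × e^(−kτ) = 4.19 × 1.414 × 0.2926 = 1.734 mg/L

1.7 mg/L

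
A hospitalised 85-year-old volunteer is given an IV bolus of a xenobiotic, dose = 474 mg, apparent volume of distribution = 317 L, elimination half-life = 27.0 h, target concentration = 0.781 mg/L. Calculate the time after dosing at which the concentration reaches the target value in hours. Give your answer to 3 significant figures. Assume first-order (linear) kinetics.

25.3 h

C₀ = Dose / Vd = 474.0 / 317 = 1.495 mg/L
k = ln2 / t½ = 0.693147 / 27.0 = 0.02567 h⁻¹
t = ln(C₀ / C) / k = ln(1.495 / 0.781) / 0.02567
  = ln(1.914) / 0.02567 = 0.6492 / 0.02567 = 25.29 h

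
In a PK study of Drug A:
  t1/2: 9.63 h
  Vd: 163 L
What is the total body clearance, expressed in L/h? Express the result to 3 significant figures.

k = ln2 / t½ = 0.693147 / 9.63 = 0.07198 h⁻¹
CL = k × Vd = 0.07198 × 163 = 11.73 L/h

11.7 L/h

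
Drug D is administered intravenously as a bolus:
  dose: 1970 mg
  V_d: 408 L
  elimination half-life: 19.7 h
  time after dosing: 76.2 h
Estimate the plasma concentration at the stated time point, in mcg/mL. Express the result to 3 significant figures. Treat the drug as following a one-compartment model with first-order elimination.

C₀ = Dose / Vd = 1970 / 408 = 4.828 mg/L
k = ln2 / t½ = 0.693147 / 19.7 = 0.03519 h⁻¹
C = C₀ · e^(−k·t) = 4.828 × e^(−0.03519 × 76.2)
  = 4.828 × 0.06846 = 0.3305 mg/L
(0.3305 mg/L = 0.3305 mcg/mL)

0.331 mcg/mL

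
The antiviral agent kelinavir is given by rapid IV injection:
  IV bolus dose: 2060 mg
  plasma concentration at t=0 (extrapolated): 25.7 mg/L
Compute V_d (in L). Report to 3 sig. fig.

80.2 L

Vd = Dose / C₀ = 2060 / 25.7 = 80.16 L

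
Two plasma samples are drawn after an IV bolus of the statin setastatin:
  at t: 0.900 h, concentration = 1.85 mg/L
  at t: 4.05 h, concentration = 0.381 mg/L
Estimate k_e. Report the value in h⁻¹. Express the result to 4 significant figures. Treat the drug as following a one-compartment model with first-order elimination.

k = ln(C₁/C₂) / (t₂ − t₁) = ln(1.85/0.381) / (4.05 − 0.900)
  = 1.580 / 3.150 = 0.5016 h⁻¹

0.5016 h⁻¹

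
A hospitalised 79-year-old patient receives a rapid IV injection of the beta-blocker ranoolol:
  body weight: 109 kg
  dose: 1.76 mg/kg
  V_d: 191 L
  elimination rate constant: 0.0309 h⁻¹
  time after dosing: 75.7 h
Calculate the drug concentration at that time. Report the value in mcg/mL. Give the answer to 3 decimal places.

Total dose = 1.76 × 109 = 191.8 mg
C₀ = Dose / Vd = 191.8 / 191 = 1.004 mg/L
C = C₀ · e^(−k·t) = 1.004 × e^(−0.03090 × 75.7)
  = 1.004 × 0.09641 = 0.09680 mg/L
(0.09680 mg/L = 0.09680 mcg/mL)

0.097 mcg/mL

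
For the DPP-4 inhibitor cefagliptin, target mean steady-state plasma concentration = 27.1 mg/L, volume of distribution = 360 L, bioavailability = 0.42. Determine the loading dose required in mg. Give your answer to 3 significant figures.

23200 mg

LD = Css × Vd / F = 27.1 × 360 / 0.42 = 23230 mg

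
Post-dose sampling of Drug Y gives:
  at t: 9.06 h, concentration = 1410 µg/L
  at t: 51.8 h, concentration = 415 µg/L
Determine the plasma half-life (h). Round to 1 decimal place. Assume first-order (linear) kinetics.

k = ln(C₁/C₂) / (t₂ − t₁) = ln(1410/415) / (51.8 − 9.06)
  = 1.223 / 42.74 = 0.02861 h⁻¹
t½ = ln2 / k = 0.693147 / 0.02861 = 24.23 h

24.2 h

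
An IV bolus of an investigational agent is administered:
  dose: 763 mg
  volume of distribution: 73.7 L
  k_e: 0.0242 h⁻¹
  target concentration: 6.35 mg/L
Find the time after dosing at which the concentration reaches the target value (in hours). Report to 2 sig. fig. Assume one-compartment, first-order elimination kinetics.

C₀ = Dose / Vd = 763.0 / 73.7 = 10.35 mg/L
t = ln(C₀ / C) / k = ln(10.35 / 6.35) / 0.02420
  = ln(1.630) / 0.02420 = 0.4886 / 0.02420 = 20.19 h

20 h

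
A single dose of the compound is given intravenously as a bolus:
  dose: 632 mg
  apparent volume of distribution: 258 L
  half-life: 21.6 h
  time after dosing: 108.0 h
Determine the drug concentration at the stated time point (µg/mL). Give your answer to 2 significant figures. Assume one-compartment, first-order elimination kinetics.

C₀ = Dose / Vd = 632.0 / 258 = 2.450 mg/L
k = ln2 / t½ = 0.693147 / 21.6 = 0.03209 h⁻¹
t / t½ = 108.0 / 21.6 = 5 half-lives
C = C₀ × (1/2)^5 = 2.450 × 0.03125 = 0.07656 mg/L
(0.07656 mg/L = 0.07656 µg/mL)

0.077 µg/mL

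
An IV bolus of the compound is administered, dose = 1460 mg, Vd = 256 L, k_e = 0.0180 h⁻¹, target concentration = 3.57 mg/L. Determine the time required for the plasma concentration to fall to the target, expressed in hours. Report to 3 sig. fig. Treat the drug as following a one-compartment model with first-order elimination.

26.0 h

C₀ = Dose / Vd = 1460 / 256 = 5.703 mg/L
t = ln(C₀ / C) / k = ln(5.703 / 3.57) / 0.01800
  = ln(1.597) / 0.01800 = 0.4681 / 0.01800 = 26.01 h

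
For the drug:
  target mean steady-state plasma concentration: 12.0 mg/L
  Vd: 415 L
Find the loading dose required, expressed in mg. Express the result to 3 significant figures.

4980 mg

LD = Css × Vd = 12.0 × 415 = 4980 mg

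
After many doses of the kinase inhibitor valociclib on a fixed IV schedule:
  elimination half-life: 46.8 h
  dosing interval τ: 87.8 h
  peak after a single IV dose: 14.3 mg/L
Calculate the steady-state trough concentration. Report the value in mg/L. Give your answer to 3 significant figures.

k = ln2 / t½ = 0.693147 / 46.8 = 0.01481 h⁻¹
e^(−kτ) = e^(−0.01481 × 87.8) = 0.2724
Accumulation ratio R = 1 / (1 − e^(−kτ)) = 1 / (1 − 0.2724) = 1.374
Steady-state trough = C₀ × R × e^(−kτ) = 14.3 × 1.374 × 0.2724 = 5.352 mg/L

5.35 mg/L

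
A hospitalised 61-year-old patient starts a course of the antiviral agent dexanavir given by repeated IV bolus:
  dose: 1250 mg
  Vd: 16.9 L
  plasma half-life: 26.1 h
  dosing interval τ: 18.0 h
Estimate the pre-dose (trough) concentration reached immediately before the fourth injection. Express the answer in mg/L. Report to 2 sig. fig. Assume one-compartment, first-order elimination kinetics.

92 mg/L

C₀ per dose = Dose / Vd = 1250 / 16.9 = 73.96 mg/L
k = ln2 / t½ = 0.693147 / 26.1 = 0.02656 h⁻¹
Fraction remaining after one interval: r = e^(−kτ) = e^(−0.02656 × 18.0) = 0.6200
Before dose 4, 3 doses have been given (aged 1τ, 2τ, 3τ).
C_trough = C₀ × (r + r² + … + r^3) = C₀ × r(1−r^3)/(1−r)
        = 73.96 × 0.6200 × (1 − 0.2383) / (1 − 0.6200) = 91.92 mg/L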